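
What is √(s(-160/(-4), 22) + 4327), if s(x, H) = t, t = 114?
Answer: √4441 ≈ 66.641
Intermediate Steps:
s(x, H) = 114
√(s(-160/(-4), 22) + 4327) = √(114 + 4327) = √4441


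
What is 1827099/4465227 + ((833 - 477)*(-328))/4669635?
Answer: 2670163270843/6950326760715 ≈ 0.38418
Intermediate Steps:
1827099/4465227 + ((833 - 477)*(-328))/4669635 = 1827099*(1/4465227) + (356*(-328))*(1/4669635) = 609033/1488409 - 116768*1/4669635 = 609033/1488409 - 116768/4669635 = 2670163270843/6950326760715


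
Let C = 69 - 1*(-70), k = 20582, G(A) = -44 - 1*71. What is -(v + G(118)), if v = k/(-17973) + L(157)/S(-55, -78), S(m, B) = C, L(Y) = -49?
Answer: 291039980/2498247 ≈ 116.50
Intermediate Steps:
G(A) = -115 (G(A) = -44 - 71 = -115)
C = 139 (C = 69 + 70 = 139)
S(m, B) = 139
v = -3741575/2498247 (v = 20582/(-17973) - 49/139 = 20582*(-1/17973) - 49*1/139 = -20582/17973 - 49/139 = -3741575/2498247 ≈ -1.4977)
-(v + G(118)) = -(-3741575/2498247 - 115) = -1*(-291039980/2498247) = 291039980/2498247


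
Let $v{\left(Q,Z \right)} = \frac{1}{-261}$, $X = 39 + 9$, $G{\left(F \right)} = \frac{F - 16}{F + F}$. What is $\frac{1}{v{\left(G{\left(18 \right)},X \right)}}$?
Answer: $-261$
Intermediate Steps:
$G{\left(F \right)} = \frac{-16 + F}{2 F}$
$X = 48$
$v{\left(Q,Z \right)} = - \frac{1}{261}$
$\frac{1}{v{\left(G{\left(18 \right)},X \right)}} = \frac{1}{- \frac{1}{261}} = -261$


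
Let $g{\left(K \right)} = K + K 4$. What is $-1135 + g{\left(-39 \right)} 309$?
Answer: $-61390$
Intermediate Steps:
$g{\left(K \right)} = 5 K$ ($g{\left(K \right)} = K + 4 K = 5 K$)
$-1135 + g{\left(-39 \right)} 309 = -1135 + 5 \left(-39\right) 309 = -1135 - 60255 = -61390$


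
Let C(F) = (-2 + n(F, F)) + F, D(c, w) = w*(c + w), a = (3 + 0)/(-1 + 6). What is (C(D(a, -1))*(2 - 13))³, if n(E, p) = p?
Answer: 287496/125 ≈ 2300.0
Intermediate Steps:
a = ⅗ (a = 3/5 = 3*(⅕) = ⅗ ≈ 0.60000)
C(F) = -2 + 2*F (C(F) = (-2 + F) + F = -2 + 2*F)
(C(D(a, -1))*(2 - 13))³ = ((-2 + 2*(-(⅗ - 1)))*(2 - 13))³ = ((-2 + 2*(-1*(-⅖)))*(-11))³ = ((-2 + 2*(⅖))*(-11))³ = ((-2 + ⅘)*(-11))³ = (-6/5*(-11))³ = (66/5)³ = 287496/125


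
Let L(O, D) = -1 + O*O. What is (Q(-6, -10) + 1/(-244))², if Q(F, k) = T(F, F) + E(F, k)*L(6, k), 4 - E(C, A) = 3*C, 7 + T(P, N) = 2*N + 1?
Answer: 33667479169/59536 ≈ 5.6550e+5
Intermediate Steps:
T(P, N) = -6 + 2*N (T(P, N) = -7 + (2*N + 1) = -7 + (1 + 2*N) = -6 + 2*N)
E(C, A) = 4 - 3*C
L(O, D) = -1 + O²
Q(F, k) = 134 - 103*F (Q(F, k) = (-6 + 2*F) + (4 - 3*F)*(-1 + 6²) = (-6 + 2*F) + (4 - 3*F)*(-1 + 36) = (-6 + 2*F) + (4 - 3*F)*35 = (-6 + 2*F) + (140 - 105*F) = 134 - 103*F)
(Q(-6, -10) + 1/(-244))² = ((134 - 103*(-6)) + 1/(-244))² = ((134 + 618) - 1/244)² = (752 - 1/244)² = (183487/244)² = 33667479169/59536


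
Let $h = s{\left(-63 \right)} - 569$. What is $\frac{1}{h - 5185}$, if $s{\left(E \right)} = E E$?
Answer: $- \frac{1}{1785} \approx -0.00056022$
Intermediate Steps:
$s{\left(E \right)} = E^{2}$
$h = 3400$ ($h = \left(-63\right)^{2} - 569 = 3969 - 569 = 3400$)
$\frac{1}{h - 5185} = \frac{1}{3400 - 5185} = \frac{1}{-1785} = - \frac{1}{1785}$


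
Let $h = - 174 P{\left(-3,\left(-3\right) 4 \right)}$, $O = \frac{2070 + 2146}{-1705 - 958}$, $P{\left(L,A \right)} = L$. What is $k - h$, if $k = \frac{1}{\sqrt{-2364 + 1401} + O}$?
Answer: $- \frac{3574122051974}{6846955603} - \frac{21274707 i \sqrt{107}}{6846955603} \approx -522.0 - 0.032141 i$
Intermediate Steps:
$O = - \frac{4216}{2663}$ ($O = \frac{4216}{-2663} = 4216 \left(- \frac{1}{2663}\right) = - \frac{4216}{2663} \approx -1.5832$)
$k = \frac{1}{- \frac{4216}{2663} + 3 i \sqrt{107}}$ ($k = \frac{1}{\sqrt{-2364 + 1401} - \frac{4216}{2663}} = \frac{1}{\sqrt{-963} - \frac{4216}{2663}} = \frac{1}{3 i \sqrt{107} - \frac{4216}{2663}} = \frac{1}{- \frac{4216}{2663} + 3 i \sqrt{107}} \approx -0.0016397 - 0.032141 i$)
$h = 522$ ($h = \left(-174\right) \left(-3\right) = 522$)
$k - h = \left(- \frac{11227208}{6846955603} - \frac{21274707 i \sqrt{107}}{6846955603}\right) - 522 = - \frac{3574122051974}{6846955603} - \frac{21274707 i \sqrt{107}}{6846955603}$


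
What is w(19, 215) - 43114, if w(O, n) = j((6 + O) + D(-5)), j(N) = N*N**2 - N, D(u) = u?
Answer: -35134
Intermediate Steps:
j(N) = N**3 - N
w(O, n) = -1 + (1 + O)**3 - O (w(O, n) = ((6 + O) - 5)**3 - ((6 + O) - 5) = (1 + O)**3 - (1 + O) = (1 + O)**3 + (-1 - O) = -1 + (1 + O)**3 - O)
w(19, 215) - 43114 = (-1 + (1 + 19)**3 - 1*19) - 43114 = (-1 + 20**3 - 19) - 43114 = (-1 + 8000 - 19) - 43114 = 7980 - 43114 = -35134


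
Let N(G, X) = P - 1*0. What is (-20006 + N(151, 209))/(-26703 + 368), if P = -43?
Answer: 20049/26335 ≈ 0.76131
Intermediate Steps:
N(G, X) = -43 (N(G, X) = -43 - 1*0 = -43 + 0 = -43)
(-20006 + N(151, 209))/(-26703 + 368) = (-20006 - 43)/(-26703 + 368) = -20049/(-26335) = -20049*(-1/26335) = 20049/26335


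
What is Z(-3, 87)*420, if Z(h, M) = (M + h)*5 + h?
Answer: 175140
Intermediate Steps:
Z(h, M) = 5*M + 6*h (Z(h, M) = (5*M + 5*h) + h = 5*M + 6*h)
Z(-3, 87)*420 = (5*87 + 6*(-3))*420 = (435 - 18)*420 = 417*420 = 175140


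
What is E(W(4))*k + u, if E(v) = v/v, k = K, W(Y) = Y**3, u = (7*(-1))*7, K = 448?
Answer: 399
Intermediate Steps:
u = -49 (u = -7*7 = -49)
k = 448
E(v) = 1
E(W(4))*k + u = 1*448 - 49 = 448 - 49 = 399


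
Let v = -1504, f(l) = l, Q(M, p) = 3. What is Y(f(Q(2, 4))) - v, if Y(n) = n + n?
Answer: 1510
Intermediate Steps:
Y(n) = 2*n
Y(f(Q(2, 4))) - v = 2*3 - 1*(-1504) = 6 + 1504 = 1510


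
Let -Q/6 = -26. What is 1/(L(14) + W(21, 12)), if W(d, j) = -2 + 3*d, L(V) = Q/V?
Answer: 7/505 ≈ 0.013861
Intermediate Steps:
Q = 156 (Q = -6*(-26) = 156)
L(V) = 156/V
1/(L(14) + W(21, 12)) = 1/(156/14 + (-2 + 3*21)) = 1/(156*(1/14) + (-2 + 63)) = 1/(78/7 + 61) = 1/(505/7) = 7/505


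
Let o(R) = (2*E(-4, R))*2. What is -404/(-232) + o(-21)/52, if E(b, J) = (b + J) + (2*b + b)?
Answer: -833/754 ≈ -1.1048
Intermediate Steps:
E(b, J) = J + 4*b (E(b, J) = (J + b) + 3*b = J + 4*b)
o(R) = -64 + 4*R (o(R) = (2*(R + 4*(-4)))*2 = (2*(R - 16))*2 = (2*(-16 + R))*2 = (-32 + 2*R)*2 = -64 + 4*R)
-404/(-232) + o(-21)/52 = -404/(-232) + (-64 + 4*(-21))/52 = -404*(-1/232) + (-64 - 84)*(1/52) = 101/58 - 148*1/52 = 101/58 - 37/13 = -833/754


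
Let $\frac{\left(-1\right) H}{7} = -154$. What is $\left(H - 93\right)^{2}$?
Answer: $970225$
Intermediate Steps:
$H = 1078$ ($H = \left(-7\right) \left(-154\right) = 1078$)
$\left(H - 93\right)^{2} = \left(1078 - 93\right)^{2} = 985^{2} = 970225$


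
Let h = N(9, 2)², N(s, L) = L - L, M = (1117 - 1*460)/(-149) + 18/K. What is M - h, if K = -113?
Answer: -76923/16837 ≈ -4.5687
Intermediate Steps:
M = -76923/16837 (M = (1117 - 1*460)/(-149) + 18/(-113) = (1117 - 460)*(-1/149) + 18*(-1/113) = 657*(-1/149) - 18/113 = -657/149 - 18/113 = -76923/16837 ≈ -4.5687)
N(s, L) = 0
h = 0 (h = 0² = 0)
M - h = -76923/16837 - 1*0 = -76923/16837 + 0 = -76923/16837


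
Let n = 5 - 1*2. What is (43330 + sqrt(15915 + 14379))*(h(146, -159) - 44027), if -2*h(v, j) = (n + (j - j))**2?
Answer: -1907884895 - 792567*sqrt(374)/2 ≈ -1.9155e+9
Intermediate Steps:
n = 3 (n = 5 - 2 = 3)
h(v, j) = -9/2 (h(v, j) = -(3 + (j - j))**2/2 = -(3 + 0)**2/2 = -1/2*3**2 = -1/2*9 = -9/2)
(43330 + sqrt(15915 + 14379))*(h(146, -159) - 44027) = (43330 + sqrt(15915 + 14379))*(-9/2 - 44027) = (43330 + sqrt(30294))*(-88063/2) = (43330 + 9*sqrt(374))*(-88063/2) = -1907884895 - 792567*sqrt(374)/2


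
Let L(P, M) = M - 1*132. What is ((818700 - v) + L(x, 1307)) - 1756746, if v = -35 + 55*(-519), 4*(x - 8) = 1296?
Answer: -908291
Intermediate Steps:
x = 332 (x = 8 + (¼)*1296 = 8 + 324 = 332)
L(P, M) = -132 + M (L(P, M) = M - 132 = -132 + M)
v = -28580 (v = -35 - 28545 = -28580)
((818700 - v) + L(x, 1307)) - 1756746 = ((818700 - 1*(-28580)) + (-132 + 1307)) - 1756746 = ((818700 + 28580) + 1175) - 1756746 = (847280 + 1175) - 1756746 = 848455 - 1756746 = -908291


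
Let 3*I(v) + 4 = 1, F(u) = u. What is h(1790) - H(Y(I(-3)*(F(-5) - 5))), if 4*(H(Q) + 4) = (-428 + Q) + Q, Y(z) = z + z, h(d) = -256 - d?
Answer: -1945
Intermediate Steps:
I(v) = -1 (I(v) = -4/3 + (⅓)*1 = -4/3 + ⅓ = -1)
Y(z) = 2*z
H(Q) = -111 + Q/2 (H(Q) = -4 + ((-428 + Q) + Q)/4 = -4 + (-428 + 2*Q)/4 = -4 + (-107 + Q/2) = -111 + Q/2)
h(1790) - H(Y(I(-3)*(F(-5) - 5))) = (-256 - 1*1790) - (-111 + (2*(-(-5 - 5)))/2) = (-256 - 1790) - (-111 + (2*(-1*(-10)))/2) = -2046 - (-111 + (2*10)/2) = -2046 - (-111 + (½)*20) = -2046 - (-111 + 10) = -2046 - 1*(-101) = -2046 + 101 = -1945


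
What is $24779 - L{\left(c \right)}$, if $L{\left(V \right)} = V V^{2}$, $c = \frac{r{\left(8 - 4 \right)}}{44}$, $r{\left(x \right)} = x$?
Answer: $\frac{32980848}{1331} \approx 24779.0$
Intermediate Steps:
$c = \frac{1}{11}$ ($c = \frac{8 - 4}{44} = \left(8 - 4\right) \frac{1}{44} = 4 \cdot \frac{1}{44} = \frac{1}{11} \approx 0.090909$)
$L{\left(V \right)} = V^{3}$
$24779 - L{\left(c \right)} = 24779 - \left(\frac{1}{11}\right)^{3} = 24779 - \frac{1}{1331} = \frac{32980848}{1331}$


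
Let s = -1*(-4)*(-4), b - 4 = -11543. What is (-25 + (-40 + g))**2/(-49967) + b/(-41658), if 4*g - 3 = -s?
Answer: 3402784555/16652202288 ≈ 0.20434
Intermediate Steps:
b = -11539 (b = 4 - 11543 = -11539)
s = -16 (s = 4*(-4) = -16)
g = 19/4 (g = 3/4 + (-1*(-16))/4 = 3/4 + (1/4)*16 = 3/4 + 4 = 19/4 ≈ 4.7500)
(-25 + (-40 + g))**2/(-49967) + b/(-41658) = (-25 + (-40 + 19/4))**2/(-49967) - 11539/(-41658) = (-25 - 141/4)**2*(-1/49967) - 11539*(-1/41658) = (-241/4)**2*(-1/49967) + 11539/41658 = (58081/16)*(-1/49967) + 11539/41658 = -58081/799472 + 11539/41658 = 3402784555/16652202288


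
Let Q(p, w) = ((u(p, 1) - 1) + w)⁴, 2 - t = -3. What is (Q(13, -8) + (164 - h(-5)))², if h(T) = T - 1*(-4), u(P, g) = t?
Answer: 177241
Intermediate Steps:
t = 5 (t = 2 - 1*(-3) = 2 + 3 = 5)
u(P, g) = 5
h(T) = 4 + T (h(T) = T + 4 = 4 + T)
Q(p, w) = (4 + w)⁴ (Q(p, w) = ((5 - 1) + w)⁴ = (4 + w)⁴)
(Q(13, -8) + (164 - h(-5)))² = ((4 - 8)⁴ + (164 - (4 - 5)))² = ((-4)⁴ + (164 - 1*(-1)))² = (256 + (164 + 1))² = (256 + 165)² = 421² = 177241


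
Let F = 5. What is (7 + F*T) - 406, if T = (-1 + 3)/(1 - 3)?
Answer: -404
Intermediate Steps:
T = -1 (T = 2/(-2) = 2*(-½) = -1)
(7 + F*T) - 406 = (7 + 5*(-1)) - 406 = (7 - 5) - 406 = 2 - 406 = -404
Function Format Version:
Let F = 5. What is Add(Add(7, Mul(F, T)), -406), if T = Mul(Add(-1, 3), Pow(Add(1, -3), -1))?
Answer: -404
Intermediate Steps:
T = -1 (T = Mul(2, Pow(-2, -1)) = Mul(2, Rational(-1, 2)) = -1)
Add(Add(7, Mul(F, T)), -406) = Add(Add(7, Mul(5, -1)), -406) = Add(Add(7, -5), -406) = Add(2, -406) = -404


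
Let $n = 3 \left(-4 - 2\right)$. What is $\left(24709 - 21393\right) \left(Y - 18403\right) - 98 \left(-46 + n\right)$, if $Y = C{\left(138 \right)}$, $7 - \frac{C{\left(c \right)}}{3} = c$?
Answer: $-62321264$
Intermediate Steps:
$C{\left(c \right)} = 21 - 3 c$
$n = -18$ ($n = 3 \left(-6\right) = -18$)
$Y = -393$ ($Y = 21 - 414 = -393$)
$\left(24709 - 21393\right) \left(Y - 18403\right) - 98 \left(-46 + n\right) = \left(24709 - 21393\right) \left(-393 - 18403\right) - 98 \left(-46 - 18\right) = 3316 \left(-18796\right) - -6272 = -62327536 + 6272 = -62321264$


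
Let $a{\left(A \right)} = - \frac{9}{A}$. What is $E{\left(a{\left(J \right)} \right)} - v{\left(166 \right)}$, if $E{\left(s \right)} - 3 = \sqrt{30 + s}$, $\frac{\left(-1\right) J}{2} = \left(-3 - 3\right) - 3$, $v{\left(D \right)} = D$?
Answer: $-163 + \frac{\sqrt{118}}{2} \approx -157.57$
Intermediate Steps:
$J = 18$ ($J = - 2 \left(\left(-3 - 3\right) - 3\right) = - 2 \left(-6 - 3\right) = \left(-2\right) \left(-9\right) = 18$)
$E{\left(s \right)} = 3 + \sqrt{30 + s}$
$E{\left(a{\left(J \right)} \right)} - v{\left(166 \right)} = \left(3 + \sqrt{30 - \frac{9}{18}}\right) - 166 = \left(3 + \sqrt{30 - \frac{1}{2}}\right) - 166 = \left(3 + \sqrt{\frac{59}{2}}\right) - 166 = \left(3 + \frac{\sqrt{118}}{2}\right) - 166 = -163 + \frac{\sqrt{118}}{2}$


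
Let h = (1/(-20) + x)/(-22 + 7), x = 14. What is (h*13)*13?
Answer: -15717/100 ≈ -157.17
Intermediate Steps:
h = -93/100 (h = (1/(-20) + 14)/(-22 + 7) = (-1/20 + 14)/(-15) = (279/20)*(-1/15) = -93/100 ≈ -0.93000)
(h*13)*13 = -93/100*13*13 = -1209/100*13 = -15717/100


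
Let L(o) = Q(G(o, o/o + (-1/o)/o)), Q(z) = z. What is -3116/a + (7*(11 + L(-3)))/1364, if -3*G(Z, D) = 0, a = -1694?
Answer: 199121/105028 ≈ 1.8959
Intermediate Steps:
G(Z, D) = 0 (G(Z, D) = -⅓*0 = 0)
L(o) = 0
-3116/a + (7*(11 + L(-3)))/1364 = -3116/(-1694) + (7*(11 + 0))/1364 = -3116*(-1/1694) + (7*11)*(1/1364) = 1558/847 + 77*(1/1364) = 1558/847 + 7/124 = 199121/105028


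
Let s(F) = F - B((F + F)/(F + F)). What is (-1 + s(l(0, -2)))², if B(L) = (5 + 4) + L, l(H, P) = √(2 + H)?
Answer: (11 - √2)² ≈ 91.887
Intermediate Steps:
B(L) = 9 + L
s(F) = -10 + F (s(F) = F - (9 + (F + F)/(F + F)) = F - (9 + (2*F)/((2*F))) = F - (9 + (2*F)*(1/(2*F))) = F - (9 + 1) = F - 1*10 = F - 10 = -10 + F)
(-1 + s(l(0, -2)))² = (-1 + (-10 + √(2 + 0)))² = (-1 + (-10 + √2))² = (-11 + √2)²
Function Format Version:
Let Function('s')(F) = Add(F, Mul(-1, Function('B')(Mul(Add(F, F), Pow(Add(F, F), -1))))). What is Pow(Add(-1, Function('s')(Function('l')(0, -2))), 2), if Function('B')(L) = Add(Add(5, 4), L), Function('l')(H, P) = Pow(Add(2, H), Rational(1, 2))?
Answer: Pow(Add(11, Mul(-1, Pow(2, Rational(1, 2)))), 2) ≈ 91.887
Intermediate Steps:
Function('B')(L) = Add(9, L)
Function('s')(F) = Add(-10, F) (Function('s')(F) = Add(F, Mul(-1, Add(9, Mul(Add(F, F), Pow(Add(F, F), -1))))) = Add(F, Mul(-1, Add(9, Mul(Mul(2, F), Pow(Mul(2, F), -1))))) = Add(F, Mul(-1, Add(9, Mul(Mul(2, F), Mul(Rational(1, 2), Pow(F, -1)))))) = Add(F, Mul(-1, Add(9, 1))) = Add(F, Mul(-1, 10)) = Add(F, -10) = Add(-10, F))
Pow(Add(-1, Function('s')(Function('l')(0, -2))), 2) = Pow(Add(-1, Add(-10, Pow(Add(2, 0), Rational(1, 2)))), 2) = Pow(Add(-1, Add(-10, Pow(2, Rational(1, 2)))), 2) = Pow(Add(-11, Pow(2, Rational(1, 2))), 2)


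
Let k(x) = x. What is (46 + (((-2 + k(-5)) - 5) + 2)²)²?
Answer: 21316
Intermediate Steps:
(46 + (((-2 + k(-5)) - 5) + 2)²)² = (46 + (((-2 - 5) - 5) + 2)²)² = (46 + ((-7 - 5) + 2)²)² = (46 + (-12 + 2)²)² = (46 + (-10)²)² = (46 + 100)² = 146² = 21316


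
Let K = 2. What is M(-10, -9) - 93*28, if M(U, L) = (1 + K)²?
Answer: -2595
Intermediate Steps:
M(U, L) = 9 (M(U, L) = (1 + 2)² = 3² = 9)
M(-10, -9) - 93*28 = 9 - 93*28 = 9 - 2604 = -2595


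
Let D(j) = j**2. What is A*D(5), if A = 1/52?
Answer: 25/52 ≈ 0.48077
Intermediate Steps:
A = 1/52 ≈ 0.019231
A*D(5) = (1/52)*5**2 = (1/52)*25 = 25/52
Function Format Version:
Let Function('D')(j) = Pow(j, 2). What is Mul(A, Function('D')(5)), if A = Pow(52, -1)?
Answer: Rational(25, 52) ≈ 0.48077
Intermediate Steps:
A = Rational(1, 52) ≈ 0.019231
Mul(A, Function('D')(5)) = Mul(Rational(1, 52), Pow(5, 2)) = Mul(Rational(1, 52), 25) = Rational(25, 52)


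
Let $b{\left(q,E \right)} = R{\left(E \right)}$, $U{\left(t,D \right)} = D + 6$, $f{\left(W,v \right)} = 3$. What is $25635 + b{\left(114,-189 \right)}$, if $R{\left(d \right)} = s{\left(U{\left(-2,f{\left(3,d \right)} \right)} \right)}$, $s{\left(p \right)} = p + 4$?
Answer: $25648$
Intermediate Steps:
$U{\left(t,D \right)} = 6 + D$
$s{\left(p \right)} = 4 + p$
$R{\left(d \right)} = 13$ ($R{\left(d \right)} = 4 + \left(6 + 3\right) = 4 + 9 = 13$)
$b{\left(q,E \right)} = 13$
$25635 + b{\left(114,-189 \right)} = 25635 + 13 = 25648$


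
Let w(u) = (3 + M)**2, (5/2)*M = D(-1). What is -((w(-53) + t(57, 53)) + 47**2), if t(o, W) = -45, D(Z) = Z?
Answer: -54269/25 ≈ -2170.8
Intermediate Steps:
M = -2/5 (M = (2/5)*(-1) = -2/5 ≈ -0.40000)
w(u) = 169/25 (w(u) = (3 - 2/5)**2 = (13/5)**2 = 169/25)
-((w(-53) + t(57, 53)) + 47**2) = -((169/25 - 45) + 47**2) = -(-956/25 + 2209) = -1*54269/25 = -54269/25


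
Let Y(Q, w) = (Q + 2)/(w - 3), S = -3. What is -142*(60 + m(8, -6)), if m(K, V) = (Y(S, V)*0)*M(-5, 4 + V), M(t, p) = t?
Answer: -8520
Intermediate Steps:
Y(Q, w) = (2 + Q)/(-3 + w)
m(K, V) = 0 (m(K, V) = (((2 - 3)/(-3 + V))*0)*(-5) = ((-1/(-3 + V))*0)*(-5) = (-1/(-3 + V)*0)*(-5) = 0*(-5) = 0)
-142*(60 + m(8, -6)) = -142*(60 + 0) = -142*60 = -8520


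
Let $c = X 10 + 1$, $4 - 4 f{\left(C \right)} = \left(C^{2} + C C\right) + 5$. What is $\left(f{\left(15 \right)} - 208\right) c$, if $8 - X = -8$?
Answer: $- \frac{206563}{4} \approx -51641.0$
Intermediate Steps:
$X = 16$ ($X = 8 - -8 = 8 + 8 = 16$)
$f{\left(C \right)} = - \frac{1}{4} - \frac{C^{2}}{2}$ ($f{\left(C \right)} = 1 - \frac{\left(C^{2} + C C\right) + 5}{4} = 1 - \frac{\left(C^{2} + C^{2}\right) + 5}{4} = 1 - \frac{2 C^{2} + 5}{4} = 1 - \frac{5 + 2 C^{2}}{4} = 1 - \left(\frac{5}{4} + \frac{C^{2}}{2}\right) = - \frac{1}{4} - \frac{C^{2}}{2}$)
$c = 161$ ($c = 16 \cdot 10 + 1 = 160 + 1 = 161$)
$\left(f{\left(15 \right)} - 208\right) c = \left(\left(- \frac{1}{4} - \frac{15^{2}}{2}\right) - 208\right) 161 = \left(\left(- \frac{1}{4} - \frac{225}{2}\right) - 208\right) 161 = \left(- \frac{451}{4} - 208\right) 161 = \left(- \frac{1283}{4}\right) 161 = - \frac{206563}{4}$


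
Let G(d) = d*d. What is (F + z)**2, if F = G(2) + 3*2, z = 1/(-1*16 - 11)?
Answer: 72361/729 ≈ 99.261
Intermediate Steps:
G(d) = d**2
z = -1/27 (z = 1/(-16 - 11) = 1/(-27) = -1/27 ≈ -0.037037)
F = 10 (F = 2**2 + 3*2 = 4 + 6 = 10)
(F + z)**2 = (10 - 1/27)**2 = (269/27)**2 = 72361/729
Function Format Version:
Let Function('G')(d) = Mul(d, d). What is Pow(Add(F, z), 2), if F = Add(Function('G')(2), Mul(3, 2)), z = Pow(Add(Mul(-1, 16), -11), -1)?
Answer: Rational(72361, 729) ≈ 99.261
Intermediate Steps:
Function('G')(d) = Pow(d, 2)
z = Rational(-1, 27) (z = Pow(Add(-16, -11), -1) = Pow(-27, -1) = Rational(-1, 27) ≈ -0.037037)
F = 10 (F = Add(Pow(2, 2), Mul(3, 2)) = Add(4, 6) = 10)
Pow(Add(F, z), 2) = Pow(Add(10, Rational(-1, 27)), 2) = Pow(Rational(269, 27), 2) = Rational(72361, 729)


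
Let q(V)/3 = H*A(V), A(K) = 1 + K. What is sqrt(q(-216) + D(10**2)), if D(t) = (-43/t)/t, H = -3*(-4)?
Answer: I*sqrt(77400043)/100 ≈ 87.977*I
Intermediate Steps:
H = 12
q(V) = 36 + 36*V (q(V) = 3*(12*(1 + V)) = 3*(12 + 12*V) = 36 + 36*V)
D(t) = -43/t**2
sqrt(q(-216) + D(10**2)) = sqrt((36 + 36*(-216)) - 43/(10**2)**2) = sqrt((36 - 7776) - 43/100**2) = sqrt(-7740 - 43*1/10000) = sqrt(-7740 - 43/10000) = sqrt(-77400043/10000) = I*sqrt(77400043)/100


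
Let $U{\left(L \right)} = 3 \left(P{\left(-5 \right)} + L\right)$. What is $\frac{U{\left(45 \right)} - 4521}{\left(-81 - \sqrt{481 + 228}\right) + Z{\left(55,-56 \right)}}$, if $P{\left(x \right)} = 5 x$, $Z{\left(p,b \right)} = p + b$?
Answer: $\frac{121934}{2005} - \frac{1487 \sqrt{709}}{2005} \approx 41.067$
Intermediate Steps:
$Z{\left(p,b \right)} = b + p$
$U{\left(L \right)} = -75 + 3 L$ ($U{\left(L \right)} = 3 \left(5 \left(-5\right) + L\right) = 3 \left(-25 + L\right) = -75 + 3 L$)
$\frac{U{\left(45 \right)} - 4521}{\left(-81 - \sqrt{481 + 228}\right) + Z{\left(55,-56 \right)}} = \frac{\left(-75 + 3 \cdot 45\right) - 4521}{\left(-81 - \sqrt{481 + 228}\right) + \left(-56 + 55\right)} = \frac{\left(-75 + 135\right) - 4521}{\left(-81 - \sqrt{709}\right) - 1} = \frac{60 - 4521}{-82 - \sqrt{709}} = - \frac{4461}{-82 - \sqrt{709}}$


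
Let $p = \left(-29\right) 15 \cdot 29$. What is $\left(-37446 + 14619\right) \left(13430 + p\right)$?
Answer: $-18604005$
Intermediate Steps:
$p = -12615$ ($p = \left(-435\right) 29 = -12615$)
$\left(-37446 + 14619\right) \left(13430 + p\right) = \left(-37446 + 14619\right) \left(13430 - 12615\right) = \left(-22827\right) 815 = -18604005$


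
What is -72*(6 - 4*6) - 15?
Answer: 1281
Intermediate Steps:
-72*(6 - 4*6) - 15 = -72*(6 - 24) - 15 = -72*(-18) - 15 = 1296 - 15 = 1281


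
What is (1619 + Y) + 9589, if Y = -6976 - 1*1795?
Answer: 2437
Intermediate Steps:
Y = -8771 (Y = -6976 - 1795 = -8771)
(1619 + Y) + 9589 = (1619 - 8771) + 9589 = -7152 + 9589 = 2437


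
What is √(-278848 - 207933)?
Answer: I*√486781 ≈ 697.7*I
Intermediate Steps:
√(-278848 - 207933) = √(-486781) = I*√486781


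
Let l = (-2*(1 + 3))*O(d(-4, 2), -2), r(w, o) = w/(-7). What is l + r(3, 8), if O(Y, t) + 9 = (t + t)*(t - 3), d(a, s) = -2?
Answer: -619/7 ≈ -88.429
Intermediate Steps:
r(w, o) = -w/7 (r(w, o) = w*(-⅐) = -w/7)
O(Y, t) = -9 + 2*t*(-3 + t) (O(Y, t) = -9 + (t + t)*(t - 3) = -9 + (2*t)*(-3 + t) = -9 + 2*t*(-3 + t))
l = -88 (l = (-2*(1 + 3))*(-9 - 6*(-2) + 2*(-2)²) = (-2*4)*(-9 + 12 + 2*4) = -8*(-9 + 12 + 8) = -8*11 = -88)
l + r(3, 8) = -88 - ⅐*3 = -88 - 3/7 = -619/7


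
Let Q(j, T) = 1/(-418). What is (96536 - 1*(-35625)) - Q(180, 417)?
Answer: 55243299/418 ≈ 1.3216e+5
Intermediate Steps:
Q(j, T) = -1/418
(96536 - 1*(-35625)) - Q(180, 417) = (96536 - 1*(-35625)) - 1*(-1/418) = (96536 + 35625) + 1/418 = 132161 + 1/418 = 55243299/418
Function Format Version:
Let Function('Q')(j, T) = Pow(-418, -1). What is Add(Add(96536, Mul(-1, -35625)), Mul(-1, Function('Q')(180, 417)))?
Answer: Rational(55243299, 418) ≈ 1.3216e+5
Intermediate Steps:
Function('Q')(j, T) = Rational(-1, 418)
Add(Add(96536, Mul(-1, -35625)), Mul(-1, Function('Q')(180, 417))) = Add(Add(96536, Mul(-1, -35625)), Mul(-1, Rational(-1, 418))) = Add(Add(96536, 35625), Rational(1, 418)) = Add(132161, Rational(1, 418)) = Rational(55243299, 418)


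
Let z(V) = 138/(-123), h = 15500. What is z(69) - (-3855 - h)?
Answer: 793509/41 ≈ 19354.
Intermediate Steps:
z(V) = -46/41 (z(V) = 138*(-1/123) = -46/41)
z(69) - (-3855 - h) = -46/41 - (-3855 - 1*15500) = -46/41 - (-3855 - 15500) = -46/41 - 1*(-19355) = -46/41 + 19355 = 793509/41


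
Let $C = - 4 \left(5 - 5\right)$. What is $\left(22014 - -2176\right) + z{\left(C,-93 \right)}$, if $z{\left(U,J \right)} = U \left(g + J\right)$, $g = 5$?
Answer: $24190$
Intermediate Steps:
$C = 0$ ($C = \left(-4\right) 0 = 0$)
$z{\left(U,J \right)} = U \left(5 + J\right)$
$\left(22014 - -2176\right) + z{\left(C,-93 \right)} = \left(22014 - -2176\right) + 0 \left(5 - 93\right) = \left(22014 + 2176\right) + 0 \left(-88\right) = 24190 + 0 = 24190$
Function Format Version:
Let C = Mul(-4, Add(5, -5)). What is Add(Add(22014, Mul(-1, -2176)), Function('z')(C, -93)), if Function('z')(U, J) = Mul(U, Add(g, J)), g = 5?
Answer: 24190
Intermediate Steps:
C = 0 (C = Mul(-4, 0) = 0)
Function('z')(U, J) = Mul(U, Add(5, J))
Add(Add(22014, Mul(-1, -2176)), Function('z')(C, -93)) = Add(Add(22014, Mul(-1, -2176)), Mul(0, Add(5, -93))) = Add(Add(22014, 2176), Mul(0, -88)) = Add(24190, 0) = 24190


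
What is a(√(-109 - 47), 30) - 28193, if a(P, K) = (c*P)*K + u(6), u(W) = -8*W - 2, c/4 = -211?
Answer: -28243 - 50640*I*√39 ≈ -28243.0 - 3.1625e+5*I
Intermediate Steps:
c = -844 (c = 4*(-211) = -844)
u(W) = -2 - 8*W
a(P, K) = -50 - 844*K*P (a(P, K) = (-844*P)*K + (-2 - 8*6) = -844*K*P + (-2 - 48) = -844*K*P - 50 = -50 - 844*K*P)
a(√(-109 - 47), 30) - 28193 = (-50 - 844*30*√(-109 - 47)) - 28193 = (-50 - 844*30*√(-156)) - 28193 = (-50 - 844*30*2*I*√39) - 28193 = (-50 - 50640*I*√39) - 28193 = -28243 - 50640*I*√39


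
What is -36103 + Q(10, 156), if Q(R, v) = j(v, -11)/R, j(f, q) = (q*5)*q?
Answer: -72085/2 ≈ -36043.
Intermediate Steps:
j(f, q) = 5*q**2 (j(f, q) = (5*q)*q = 5*q**2)
Q(R, v) = 605/R (Q(R, v) = (5*(-11)**2)/R = (5*121)/R = 605/R)
-36103 + Q(10, 156) = -36103 + 605/10 = -36103 + 605*(1/10) = -36103 + 121/2 = -72085/2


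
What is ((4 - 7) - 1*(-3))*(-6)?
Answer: 0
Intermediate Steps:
((4 - 7) - 1*(-3))*(-6) = (-3 + 3)*(-6) = 0*(-6) = 0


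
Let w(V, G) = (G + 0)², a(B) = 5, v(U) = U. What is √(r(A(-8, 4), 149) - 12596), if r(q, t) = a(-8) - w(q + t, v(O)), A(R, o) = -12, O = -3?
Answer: 30*I*√14 ≈ 112.25*I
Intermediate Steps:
w(V, G) = G²
r(q, t) = -4 (r(q, t) = 5 - 1*(-3)² = 5 - 1*9 = 5 - 9 = -4)
√(r(A(-8, 4), 149) - 12596) = √(-4 - 12596) = √(-12600) = 30*I*√14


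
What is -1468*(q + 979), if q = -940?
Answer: -57252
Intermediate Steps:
-1468*(q + 979) = -1468*(-940 + 979) = -1468*39 = -57252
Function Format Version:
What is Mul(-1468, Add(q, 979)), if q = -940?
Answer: -57252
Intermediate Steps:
Mul(-1468, Add(q, 979)) = Mul(-1468, Add(-940, 979)) = Mul(-1468, 39) = -57252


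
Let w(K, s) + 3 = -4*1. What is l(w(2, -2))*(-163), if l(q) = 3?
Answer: -489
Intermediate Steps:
w(K, s) = -7 (w(K, s) = -3 - 4*1 = -3 - 4 = -7)
l(w(2, -2))*(-163) = 3*(-163) = -489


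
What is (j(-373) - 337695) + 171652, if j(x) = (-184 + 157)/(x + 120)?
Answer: -42008852/253 ≈ -1.6604e+5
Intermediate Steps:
j(x) = -27/(120 + x)
(j(-373) - 337695) + 171652 = (-27/(120 - 373) - 337695) + 171652 = (-27/(-253) - 337695) + 171652 = (-27*(-1/253) - 337695) + 171652 = (27/253 - 337695) + 171652 = -85436808/253 + 171652 = -42008852/253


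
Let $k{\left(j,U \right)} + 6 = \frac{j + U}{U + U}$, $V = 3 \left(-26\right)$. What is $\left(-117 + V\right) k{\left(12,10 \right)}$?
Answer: $\frac{1911}{2} \approx 955.5$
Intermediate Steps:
$V = -78$
$k{\left(j,U \right)} = -6 + \frac{U + j}{2 U}$ ($k{\left(j,U \right)} = -6 + \frac{j + U}{U + U} = -6 + \frac{U + j}{2 U}$)
$\left(-117 + V\right) k{\left(12,10 \right)} = \left(-117 - 78\right) \frac{12 - 110}{2 \cdot 10} = - 195 \cdot \frac{1}{2} \cdot \frac{1}{10} \left(12 - 110\right) = - 195 \cdot \frac{1}{2} \cdot \frac{1}{10} \left(-98\right) = \left(-195\right) \left(- \frac{49}{10}\right) = \frac{1911}{2}$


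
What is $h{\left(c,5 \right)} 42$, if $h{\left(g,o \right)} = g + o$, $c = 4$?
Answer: $378$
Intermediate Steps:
$h{\left(c,5 \right)} 42 = \left(4 + 5\right) 42 = 9 \cdot 42 = 378$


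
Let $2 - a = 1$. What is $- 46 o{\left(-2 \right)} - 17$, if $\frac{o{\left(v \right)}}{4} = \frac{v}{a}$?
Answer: $351$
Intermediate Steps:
$a = 1$ ($a = 2 - 1 = 1$)
$o{\left(v \right)} = 4 v$ ($o{\left(v \right)} = 4 \frac{v}{1} = 4 v 1 = 4 v$)
$- 46 o{\left(-2 \right)} - 17 = - 46 \cdot 4 \left(-2\right) - 17 = \left(-46\right) \left(-8\right) - 17 = 368 - 17 = 351$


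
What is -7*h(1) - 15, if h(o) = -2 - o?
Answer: 6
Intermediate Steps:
-7*h(1) - 15 = -7*(-2 - 1*1) - 15 = -7*(-2 - 1) - 15 = -7*(-3) - 15 = 21 - 15 = 6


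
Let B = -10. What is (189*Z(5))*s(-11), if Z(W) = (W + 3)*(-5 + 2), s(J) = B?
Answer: 45360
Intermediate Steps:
s(J) = -10
Z(W) = -9 - 3*W (Z(W) = (3 + W)*(-3) = -9 - 3*W)
(189*Z(5))*s(-11) = (189*(-9 - 3*5))*(-10) = (189*(-9 - 15))*(-10) = (189*(-24))*(-10) = -4536*(-10) = 45360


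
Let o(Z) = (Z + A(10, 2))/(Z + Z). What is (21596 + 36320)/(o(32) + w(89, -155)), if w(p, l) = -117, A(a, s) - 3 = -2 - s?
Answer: -3706624/7457 ≈ -497.07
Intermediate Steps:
A(a, s) = 1 - s (A(a, s) = 3 + (-2 - s) = 1 - s)
o(Z) = (-1 + Z)/(2*Z) (o(Z) = (Z + (1 - 1*2))/(Z + Z) = (Z + (1 - 2))/((2*Z)) = (Z - 1)*(1/(2*Z)) = (-1 + Z)*(1/(2*Z)) = (-1 + Z)/(2*Z))
(21596 + 36320)/(o(32) + w(89, -155)) = (21596 + 36320)/((½)*(-1 + 32)/32 - 117) = 57916/((½)*(1/32)*31 - 117) = 57916/(31/64 - 117) = 57916/(-7457/64) = 57916*(-64/7457) = -3706624/7457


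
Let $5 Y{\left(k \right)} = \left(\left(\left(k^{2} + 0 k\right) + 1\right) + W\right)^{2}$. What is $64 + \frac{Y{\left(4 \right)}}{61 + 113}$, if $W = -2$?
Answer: $\frac{3727}{58} \approx 64.259$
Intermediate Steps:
$Y{\left(k \right)} = \frac{\left(-1 + k^{2}\right)^{2}}{5}$ ($Y{\left(k \right)} = \frac{\left(\left(\left(k^{2} + 0 k\right) + 1\right) - 2\right)^{2}}{5} = \frac{\left(\left(\left(k^{2} + 0\right) + 1\right) - 2\right)^{2}}{5} = \frac{\left(\left(k^{2} + 1\right) - 2\right)^{2}}{5} = \frac{\left(\left(1 + k^{2}\right) - 2\right)^{2}}{5} = \frac{\left(-1 + k^{2}\right)^{2}}{5}$)
$64 + \frac{Y{\left(4 \right)}}{61 + 113} = 64 + \frac{\frac{1}{5} \left(-1 + 4^{2}\right)^{2}}{61 + 113} = 64 + \frac{\frac{1}{5} \left(-1 + 16\right)^{2}}{174} = 64 + \frac{\frac{1}{5} \cdot 15^{2}}{174} = 64 + \frac{\frac{1}{5} \cdot 225}{174} = 64 + \frac{1}{174} \cdot 45 = 64 + \frac{15}{58} = \frac{3727}{58}$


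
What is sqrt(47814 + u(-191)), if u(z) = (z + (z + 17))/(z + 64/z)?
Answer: sqrt(2554396601921)/7309 ≈ 218.67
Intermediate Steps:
u(z) = (17 + 2*z)/(z + 64/z) (u(z) = (z + (17 + z))/(z + 64/z) = (17 + 2*z)/(z + 64/z))
sqrt(47814 + u(-191)) = sqrt(47814 - 191*(17 + 2*(-191))/(64 + (-191)**2)) = sqrt(47814 - 191*(17 - 382)/(64 + 36481)) = sqrt(47814 - 191*(-365)/36545) = sqrt(47814 - 191*1/36545*(-365)) = sqrt(47814 + 13943/7309) = sqrt(349486469/7309) = sqrt(2554396601921)/7309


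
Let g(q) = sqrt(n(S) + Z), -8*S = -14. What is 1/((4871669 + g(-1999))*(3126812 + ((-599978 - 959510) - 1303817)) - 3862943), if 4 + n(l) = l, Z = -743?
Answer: 5134860080960/6591697012966122972935469 - 527014*I*sqrt(2981)/6591697012966122972935469 ≈ 7.7899e-13 - 4.3652e-18*I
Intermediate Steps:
S = 7/4 (S = -1/8*(-14) = 7/4 ≈ 1.7500)
n(l) = -4 + l
g(q) = I*sqrt(2981)/2 (g(q) = sqrt((-4 + 7/4) - 743) = sqrt(-9/4 - 743) = sqrt(-2981/4) = I*sqrt(2981)/2)
1/((4871669 + g(-1999))*(3126812 + ((-599978 - 959510) - 1303817)) - 3862943) = 1/((4871669 + I*sqrt(2981)/2)*(3126812 + ((-599978 - 959510) - 1303817)) - 3862943) = 1/((4871669 + I*sqrt(2981)/2)*(3126812 + (-1559488 - 1303817)) - 3862943) = 1/((4871669 + I*sqrt(2981)/2)*(3126812 - 2863305) - 3862943) = 1/((4871669 + I*sqrt(2981)/2)*263507 - 3862943) = 1/((1283718883183 + 263507*I*sqrt(2981)/2) - 3862943) = 1/(1283715020240 + 263507*I*sqrt(2981)/2)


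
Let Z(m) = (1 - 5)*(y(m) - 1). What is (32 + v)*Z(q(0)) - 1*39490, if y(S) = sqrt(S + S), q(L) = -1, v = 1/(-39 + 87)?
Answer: -472343/12 - 1537*I*sqrt(2)/12 ≈ -39362.0 - 181.14*I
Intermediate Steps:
v = 1/48 ≈ 0.020833
y(S) = sqrt(2)*sqrt(S) (y(S) = sqrt(2*S) = sqrt(2)*sqrt(S))
Z(m) = 4 - 4*sqrt(2)*sqrt(m) (Z(m) = (1 - 5)*(sqrt(2)*sqrt(m) - 1) = -4*(-1 + sqrt(2)*sqrt(m)) = 4 - 4*sqrt(2)*sqrt(m))
(32 + v)*Z(q(0)) - 1*39490 = (32 + 1/48)*(4 - 4*sqrt(2)*sqrt(-1)) - 1*39490 = 1537*(4 - 4*sqrt(2)*I)/48 - 39490 = 1537*(4 - 4*I*sqrt(2))/48 - 39490 = (1537/12 - 1537*I*sqrt(2)/12) - 39490 = -472343/12 - 1537*I*sqrt(2)/12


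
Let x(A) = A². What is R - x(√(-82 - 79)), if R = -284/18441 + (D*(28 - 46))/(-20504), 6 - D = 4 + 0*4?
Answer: 15217809311/94528566 ≈ 160.99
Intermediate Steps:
D = 2 (D = 6 - (4 + 0*4) = 6 - (4 + 0) = 6 - 1*4 = 6 - 4 = 2)
R = -1289815/94528566 (R = -284/18441 + (2*(28 - 46))/(-20504) = -284*1/18441 + (2*(-18))*(-1/20504) = -284/18441 - 36*(-1/20504) = -284/18441 + 9/5126 = -1289815/94528566 ≈ -0.013645)
R - x(√(-82 - 79)) = -1289815/94528566 - (√(-82 - 79))² = -1289815/94528566 - (√(-161))² = -1289815/94528566 - (I*√161)² = -1289815/94528566 - 1*(-161) = -1289815/94528566 + 161 = 15217809311/94528566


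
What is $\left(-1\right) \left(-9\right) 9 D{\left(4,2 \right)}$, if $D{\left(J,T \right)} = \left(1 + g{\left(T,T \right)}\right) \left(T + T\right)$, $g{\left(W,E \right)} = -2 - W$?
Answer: $-972$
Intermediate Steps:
$D{\left(J,T \right)} = 2 T \left(-1 - T\right)$ ($D{\left(J,T \right)} = \left(1 - \left(2 + T\right)\right) \left(T + T\right) = \left(-1 - T\right) 2 T = 2 T \left(-1 - T\right)$)
$\left(-1\right) \left(-9\right) 9 D{\left(4,2 \right)} = \left(-1\right) \left(-9\right) 9 \left(\left(-2\right) 2 \left(1 + 2\right)\right) = 9 \cdot 9 \left(\left(-2\right) 2 \cdot 3\right) = 81 \left(-12\right) = -972$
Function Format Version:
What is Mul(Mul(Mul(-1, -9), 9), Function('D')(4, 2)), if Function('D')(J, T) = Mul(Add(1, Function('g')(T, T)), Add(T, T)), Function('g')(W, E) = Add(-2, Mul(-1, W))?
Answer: -972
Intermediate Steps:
Function('D')(J, T) = Mul(2, T, Add(-1, Mul(-1, T))) (Function('D')(J, T) = Mul(Add(1, Add(-2, Mul(-1, T))), Add(T, T)) = Mul(Add(-1, Mul(-1, T)), Mul(2, T)) = Mul(2, T, Add(-1, Mul(-1, T))))
Mul(Mul(Mul(-1, -9), 9), Function('D')(4, 2)) = Mul(Mul(Mul(-1, -9), 9), Mul(-2, 2, Add(1, 2))) = Mul(Mul(9, 9), Mul(-2, 2, 3)) = Mul(81, -12) = -972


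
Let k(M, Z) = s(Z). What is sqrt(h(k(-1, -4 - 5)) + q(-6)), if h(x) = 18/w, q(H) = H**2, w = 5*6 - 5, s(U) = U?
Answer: 3*sqrt(102)/5 ≈ 6.0597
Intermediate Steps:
w = 25 (w = 30 - 5 = 25)
k(M, Z) = Z
h(x) = 18/25
sqrt(h(k(-1, -4 - 5)) + q(-6)) = sqrt(18/25 + (-6)**2) = sqrt(18/25 + 36) = sqrt(918/25) = 3*sqrt(102)/5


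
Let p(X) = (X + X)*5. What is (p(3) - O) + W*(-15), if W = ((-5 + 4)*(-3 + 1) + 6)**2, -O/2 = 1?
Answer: -928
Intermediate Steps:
O = -2 (O = -2*1 = -2)
p(X) = 10*X (p(X) = (2*X)*5 = 10*X)
W = 64 (W = (-1*(-2) + 6)**2 = (2 + 6)**2 = 8**2 = 64)
(p(3) - O) + W*(-15) = (10*3 - 1*(-2)) + 64*(-15) = (30 + 2) - 960 = 32 - 960 = -928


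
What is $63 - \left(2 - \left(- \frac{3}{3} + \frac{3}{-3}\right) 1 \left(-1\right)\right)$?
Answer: $63$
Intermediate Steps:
$63 - \left(2 - \left(- \frac{3}{3} + \frac{3}{-3}\right) 1 \left(-1\right)\right) = 63 - \left(2 - \left(\left(-3\right) \frac{1}{3} + 3 \left(- \frac{1}{3}\right)\right) \left(-1\right)\right) = 63 - \left(2 - \left(-1 - 1\right) \left(-1\right)\right) = 63 - 0 = 63 + \left(2 - 2\right) = 63 + 0 = 63$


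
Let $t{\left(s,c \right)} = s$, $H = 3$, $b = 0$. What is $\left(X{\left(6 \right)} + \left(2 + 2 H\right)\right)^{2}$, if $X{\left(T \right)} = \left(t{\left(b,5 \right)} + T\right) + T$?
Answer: $400$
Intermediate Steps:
$X{\left(T \right)} = 2 T$ ($X{\left(T \right)} = \left(0 + T\right) + T = T + T = 2 T$)
$\left(X{\left(6 \right)} + \left(2 + 2 H\right)\right)^{2} = \left(2 \cdot 6 + \left(2 + 2 \cdot 3\right)\right)^{2} = \left(12 + \left(2 + 6\right)\right)^{2} = \left(12 + 8\right)^{2} = 20^{2} = 400$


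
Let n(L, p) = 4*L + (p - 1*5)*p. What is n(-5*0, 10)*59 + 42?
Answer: 2992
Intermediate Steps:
n(L, p) = 4*L + p*(-5 + p) (n(L, p) = 4*L + (p - 5)*p = 4*L + (-5 + p)*p = 4*L + p*(-5 + p))
n(-5*0, 10)*59 + 42 = (10**2 - 5*10 + 4*(-5*0))*59 + 42 = (100 - 50 + 4*0)*59 + 42 = (100 - 50 + 0)*59 + 42 = 50*59 + 42 = 2950 + 42 = 2992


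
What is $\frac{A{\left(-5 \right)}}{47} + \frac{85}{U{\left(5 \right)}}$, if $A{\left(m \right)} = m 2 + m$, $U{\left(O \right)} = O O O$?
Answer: $\frac{424}{1175} \approx 0.36085$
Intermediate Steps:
$U{\left(O \right)} = O^{3}$ ($U{\left(O \right)} = O^{2} O = O^{3}$)
$A{\left(m \right)} = 3 m$ ($A{\left(m \right)} = 2 m + m = 3 m$)
$\frac{A{\left(-5 \right)}}{47} + \frac{85}{U{\left(5 \right)}} = \frac{3 \left(-5\right)}{47} + \frac{85}{5^{3}} = \left(-15\right) \frac{1}{47} + \frac{85}{125} = - \frac{15}{47} + 85 \cdot \frac{1}{125} = - \frac{15}{47} + \frac{17}{25} = \frac{424}{1175}$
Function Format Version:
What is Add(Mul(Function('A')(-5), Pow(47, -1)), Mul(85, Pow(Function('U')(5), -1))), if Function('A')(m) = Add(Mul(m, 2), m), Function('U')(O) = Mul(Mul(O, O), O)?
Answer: Rational(424, 1175) ≈ 0.36085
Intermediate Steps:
Function('U')(O) = Pow(O, 3) (Function('U')(O) = Mul(Pow(O, 2), O) = Pow(O, 3))
Function('A')(m) = Mul(3, m) (Function('A')(m) = Add(Mul(2, m), m) = Mul(3, m))
Add(Mul(Function('A')(-5), Pow(47, -1)), Mul(85, Pow(Function('U')(5), -1))) = Add(Mul(Mul(3, -5), Pow(47, -1)), Mul(85, Pow(Pow(5, 3), -1))) = Add(Mul(-15, Rational(1, 47)), Mul(85, Pow(125, -1))) = Add(Rational(-15, 47), Mul(85, Rational(1, 125))) = Add(Rational(-15, 47), Rational(17, 25)) = Rational(424, 1175)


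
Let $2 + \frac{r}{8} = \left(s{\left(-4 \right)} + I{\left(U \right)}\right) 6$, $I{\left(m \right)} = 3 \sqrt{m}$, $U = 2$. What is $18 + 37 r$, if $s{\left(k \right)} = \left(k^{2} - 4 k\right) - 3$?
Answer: $50930 + 5328 \sqrt{2} \approx 58465.0$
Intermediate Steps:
$s{\left(k \right)} = -3 + k^{2} - 4 k$
$r = 1376 + 144 \sqrt{2}$ ($r = -16 + 8 \left(\left(-3 + \left(-4\right)^{2} - -16\right) + 3 \sqrt{2}\right) 6 = -16 + 8 \left(\left(-3 + 16 + 16\right) + 3 \sqrt{2}\right) 6 = -16 + 8 \left(29 + 3 \sqrt{2}\right) 6 = -16 + 8 \left(174 + 18 \sqrt{2}\right) = -16 + \left(1392 + 144 \sqrt{2}\right) = 1376 + 144 \sqrt{2} \approx 1579.6$)
$18 + 37 r = 18 + 37 \left(1376 + 144 \sqrt{2}\right) = 18 + \left(50912 + 5328 \sqrt{2}\right) = 50930 + 5328 \sqrt{2}$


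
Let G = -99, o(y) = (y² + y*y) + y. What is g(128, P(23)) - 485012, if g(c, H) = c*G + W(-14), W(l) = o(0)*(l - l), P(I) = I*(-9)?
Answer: -497684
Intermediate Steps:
o(y) = y + 2*y² (o(y) = (y² + y²) + y = 2*y² + y = y + 2*y²)
P(I) = -9*I
W(l) = 0 (W(l) = (0*(1 + 2*0))*(l - l) = (0*(1 + 0))*0 = (0*1)*0 = 0*0 = 0)
g(c, H) = -99*c (g(c, H) = c*(-99) + 0 = -99*c + 0 = -99*c)
g(128, P(23)) - 485012 = -99*128 - 485012 = -12672 - 485012 = -497684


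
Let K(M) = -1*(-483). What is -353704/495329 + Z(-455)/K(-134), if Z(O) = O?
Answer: -56601961/34177701 ≈ -1.6561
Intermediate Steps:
K(M) = 483
-353704/495329 + Z(-455)/K(-134) = -353704/495329 - 455/483 = -353704*1/495329 - 455*1/483 = -353704/495329 - 65/69 = -56601961/34177701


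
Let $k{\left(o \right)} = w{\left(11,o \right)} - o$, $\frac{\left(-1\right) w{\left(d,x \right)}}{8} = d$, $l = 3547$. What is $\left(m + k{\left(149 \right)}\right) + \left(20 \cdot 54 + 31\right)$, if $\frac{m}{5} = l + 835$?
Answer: $22784$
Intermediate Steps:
$w{\left(d,x \right)} = - 8 d$
$k{\left(o \right)} = -88 - o$ ($k{\left(o \right)} = \left(-8\right) 11 - o = -88 - o$)
$m = 21910$ ($m = 5 \left(3547 + 835\right) = 5 \cdot 4382 = 21910$)
$\left(m + k{\left(149 \right)}\right) + \left(20 \cdot 54 + 31\right) = \left(21910 - 237\right) + \left(20 \cdot 54 + 31\right) = \left(21910 - 237\right) + \left(1080 + 31\right) = \left(21910 - 237\right) + 1111 = 21673 + 1111 = 22784$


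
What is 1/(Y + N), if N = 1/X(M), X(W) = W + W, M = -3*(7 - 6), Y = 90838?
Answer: 6/545027 ≈ 1.1009e-5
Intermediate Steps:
M = -3 (M = -3*1 = -3)
X(W) = 2*W
N = -⅙ (N = 1/(2*(-3)) = 1/(-6) = -⅙ ≈ -0.16667)
1/(Y + N) = 1/(90838 - ⅙) = 1/(545027/6) = 6/545027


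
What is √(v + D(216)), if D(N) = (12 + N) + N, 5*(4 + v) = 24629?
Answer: 3*√14905/5 ≈ 73.252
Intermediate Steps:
v = 24609/5 (v = -4 + (⅕)*24629 = -4 + 24629/5 = 24609/5 ≈ 4921.8)
D(N) = 12 + 2*N
√(v + D(216)) = √(24609/5 + (12 + 2*216)) = √(24609/5 + (12 + 432)) = √(24609/5 + 444) = √(26829/5) = 3*√14905/5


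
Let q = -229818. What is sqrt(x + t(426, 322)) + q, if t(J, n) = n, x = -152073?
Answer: -229818 + I*sqrt(151751) ≈ -2.2982e+5 + 389.55*I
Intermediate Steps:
sqrt(x + t(426, 322)) + q = sqrt(-152073 + 322) - 229818 = sqrt(-151751) - 229818 = I*sqrt(151751) - 229818 = -229818 + I*sqrt(151751)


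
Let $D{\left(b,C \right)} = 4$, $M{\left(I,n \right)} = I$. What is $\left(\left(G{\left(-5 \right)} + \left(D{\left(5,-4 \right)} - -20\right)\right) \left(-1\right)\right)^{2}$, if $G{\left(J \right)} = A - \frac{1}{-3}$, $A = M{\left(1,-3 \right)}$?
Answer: $\frac{5776}{9} \approx 641.78$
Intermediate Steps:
$A = 1$
$G{\left(J \right)} = \frac{4}{3}$ ($G{\left(J \right)} = 1 - \frac{1}{-3} = 1 - - \frac{1}{3} = 1 + \frac{1}{3} = \frac{4}{3}$)
$\left(\left(G{\left(-5 \right)} + \left(D{\left(5,-4 \right)} - -20\right)\right) \left(-1\right)\right)^{2} = \left(\left(\frac{4}{3} + \left(4 - -20\right)\right) \left(-1\right)\right)^{2} = \left(\left(\frac{4}{3} + \left(4 + 20\right)\right) \left(-1\right)\right)^{2} = \left(\left(\frac{4}{3} + 24\right) \left(-1\right)\right)^{2} = \left(\frac{76}{3} \left(-1\right)\right)^{2} = \left(- \frac{76}{3}\right)^{2} = \frac{5776}{9}$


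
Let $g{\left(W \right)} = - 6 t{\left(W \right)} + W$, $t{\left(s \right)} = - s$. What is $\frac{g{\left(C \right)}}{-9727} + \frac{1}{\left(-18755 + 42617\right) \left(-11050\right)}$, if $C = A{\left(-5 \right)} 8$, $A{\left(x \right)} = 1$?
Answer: $- \frac{14765815327}{2564767697700} \approx -0.0057572$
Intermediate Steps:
$C = 8$ ($C = 1 \cdot 8 = 8$)
$g{\left(W \right)} = 7 W$ ($g{\left(W \right)} = - 6 \left(- W\right) + W = 6 W + W = 7 W$)
$\frac{g{\left(C \right)}}{-9727} + \frac{1}{\left(-18755 + 42617\right) \left(-11050\right)} = \frac{7 \cdot 8}{-9727} + \frac{1}{\left(-18755 + 42617\right) \left(-11050\right)} = 56 \left(- \frac{1}{9727}\right) + \frac{1}{23862} \left(- \frac{1}{11050}\right) = - \frac{56}{9727} + \frac{1}{23862} \left(- \frac{1}{11050}\right) = - \frac{56}{9727} - \frac{1}{263675100} = - \frac{14765815327}{2564767697700}$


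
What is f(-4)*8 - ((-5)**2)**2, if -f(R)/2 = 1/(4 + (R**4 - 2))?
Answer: -80633/129 ≈ -625.06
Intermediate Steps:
f(R) = -2/(2 + R**4) (f(R) = -2/(4 + (R**4 - 2)) = -2/(4 + (-2 + R**4)) = -2/(2 + R**4))
f(-4)*8 - ((-5)**2)**2 = -2/(2 + (-4)**4)*8 - ((-5)**2)**2 = -2/(2 + 256)*8 - 1*25**2 = -2/258*8 - 1*625 = -2*1/258*8 - 625 = -1/129*8 - 625 = -8/129 - 625 = -80633/129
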